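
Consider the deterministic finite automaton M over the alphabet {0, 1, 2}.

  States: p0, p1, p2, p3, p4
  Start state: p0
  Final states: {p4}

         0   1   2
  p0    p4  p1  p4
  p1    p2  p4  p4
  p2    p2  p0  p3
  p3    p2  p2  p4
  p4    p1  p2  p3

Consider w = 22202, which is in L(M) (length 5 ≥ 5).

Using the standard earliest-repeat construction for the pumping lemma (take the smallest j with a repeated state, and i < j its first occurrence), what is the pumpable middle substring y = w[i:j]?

State sequence: p0 -2-> p4 -2-> p3 -2-> p4 -0-> p1 -2-> p4
First repeat at step 3: p4 was already visited.

So i = 1, j = 3, giving x = w[0:1] = 2, y = w[1:3] = 22, z = w[3:5] = 02.
Check: |xy| = 3 ≤ 5 and |y| = 2 ≥ 1. Reading y takes M from p4 back to p4, so every xyⁱz is accepted.
With |Q| = 5, pigeonhole forces a state repeat no later than step 5; the substring read between the first and second visits to that state can be pumped.

22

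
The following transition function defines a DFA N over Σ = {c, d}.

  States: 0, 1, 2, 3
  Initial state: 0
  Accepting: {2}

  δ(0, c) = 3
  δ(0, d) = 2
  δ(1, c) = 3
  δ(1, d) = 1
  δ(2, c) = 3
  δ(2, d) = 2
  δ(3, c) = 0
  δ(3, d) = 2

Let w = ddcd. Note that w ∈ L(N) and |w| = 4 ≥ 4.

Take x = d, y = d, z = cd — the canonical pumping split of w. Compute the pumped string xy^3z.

ddddcd

xy^3z = d·d·d·d·cd = ddddcd.
Reading y = d takes N from 2 back to 2, so after x·y·y·y the machine is still in 2, and z then leads to the accepting state 2. Hence ddddcd ∈ L(N).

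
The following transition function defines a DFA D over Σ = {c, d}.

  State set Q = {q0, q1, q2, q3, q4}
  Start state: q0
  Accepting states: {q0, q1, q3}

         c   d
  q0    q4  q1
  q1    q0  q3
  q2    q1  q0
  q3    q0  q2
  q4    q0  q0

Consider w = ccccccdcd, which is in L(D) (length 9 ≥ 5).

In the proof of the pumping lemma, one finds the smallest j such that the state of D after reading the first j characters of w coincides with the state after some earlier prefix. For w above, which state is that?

State sequence: q0 -c-> q4 -c-> q0 -c-> q4 -c-> q0 -c-> q4 -c-> q0 -d-> q1 -c-> q0 -d-> q1
First repeat at step 2: q0 was already visited.

The earliest repeat is at step j = 2: D is in q0, which it already visited at step i = 0.

q0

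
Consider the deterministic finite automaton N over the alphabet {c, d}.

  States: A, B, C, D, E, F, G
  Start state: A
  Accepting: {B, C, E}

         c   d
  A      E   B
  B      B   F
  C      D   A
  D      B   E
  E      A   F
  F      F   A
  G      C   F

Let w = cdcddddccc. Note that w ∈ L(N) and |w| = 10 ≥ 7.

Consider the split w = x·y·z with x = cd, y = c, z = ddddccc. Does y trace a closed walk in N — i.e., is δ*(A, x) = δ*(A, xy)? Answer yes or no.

yes

State sequence: A -c-> E -d-> F -c-> F

After x (step 2): F. After xy (step 3): F.
They match, so y = c drives N around a cycle from F back to itself; pumping y any number of times keeps N in F before reading z, and xyⁱz ∈ L(N) for every i ≥ 0.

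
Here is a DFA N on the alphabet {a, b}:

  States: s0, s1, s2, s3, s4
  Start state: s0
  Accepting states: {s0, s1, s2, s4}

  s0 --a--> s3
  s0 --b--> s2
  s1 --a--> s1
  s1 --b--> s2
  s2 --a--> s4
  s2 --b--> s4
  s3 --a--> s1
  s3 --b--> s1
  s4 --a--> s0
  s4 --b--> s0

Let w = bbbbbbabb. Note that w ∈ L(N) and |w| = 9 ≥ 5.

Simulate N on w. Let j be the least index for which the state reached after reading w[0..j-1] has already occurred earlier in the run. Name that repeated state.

State sequence: s0 -b-> s2 -b-> s4 -b-> s0 -b-> s2 -b-> s4 -b-> s0 -a-> s3 -b-> s1 -b-> s2
First repeat at step 3: s0 was already visited.

The earliest repeat is at step j = 3: N is in s0, which it already visited at step i = 0.
With |Q| = 5, pigeonhole forces a state repeat no later than step 5; the substring read between the first and second visits to that state can be pumped.

s0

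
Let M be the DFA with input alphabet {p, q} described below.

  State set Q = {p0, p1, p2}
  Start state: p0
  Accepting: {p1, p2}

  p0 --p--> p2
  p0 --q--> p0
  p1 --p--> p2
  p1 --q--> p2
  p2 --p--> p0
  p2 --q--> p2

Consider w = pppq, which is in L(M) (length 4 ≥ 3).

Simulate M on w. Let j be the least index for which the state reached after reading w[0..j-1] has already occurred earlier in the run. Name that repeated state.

p0

Run of M on w = p p p q:
  step 0: p0  (start)
  step 1: p2  (read p: p0→p2)
  step 2: p0  (read p: p2→p0)   ← first repeat (p0 seen earlier)
  step 3: p2  (read p: p0→p2)
  step 4: p2  (read q: p2→p2)

The earliest repeat is at step j = 2: M is in p0, which it already visited at step i = 0.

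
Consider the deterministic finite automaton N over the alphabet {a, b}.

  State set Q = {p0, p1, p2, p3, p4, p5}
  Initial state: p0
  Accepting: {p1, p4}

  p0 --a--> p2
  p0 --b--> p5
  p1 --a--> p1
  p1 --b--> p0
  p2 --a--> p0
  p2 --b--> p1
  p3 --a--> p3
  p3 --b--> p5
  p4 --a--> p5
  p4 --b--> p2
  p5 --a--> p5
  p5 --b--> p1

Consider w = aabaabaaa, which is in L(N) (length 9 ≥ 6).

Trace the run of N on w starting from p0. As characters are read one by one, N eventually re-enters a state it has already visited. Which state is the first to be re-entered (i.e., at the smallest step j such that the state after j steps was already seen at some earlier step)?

p0

State sequence: p0 -a-> p2 -a-> p0 -b-> p5 -a-> p5 -a-> p5 -b-> p1 -a-> p1 -a-> p1 -a-> p1
First repeat at step 2: p0 was already visited.

The earliest repeat is at step j = 2: N is in p0, which it already visited at step i = 0.
The DFA has 6 states, so the proof of the pumping lemma guarantees a repeated state among the first 6+1 visited; the segment between the two visits is the pumpable y.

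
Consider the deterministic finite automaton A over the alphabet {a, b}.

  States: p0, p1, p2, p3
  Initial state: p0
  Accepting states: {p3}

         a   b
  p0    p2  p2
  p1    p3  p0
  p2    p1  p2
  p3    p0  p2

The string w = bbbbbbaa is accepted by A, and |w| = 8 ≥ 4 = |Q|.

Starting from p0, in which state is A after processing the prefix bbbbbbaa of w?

Run of A on the first 8 characters of w = b b b b b b a a:
  step 0: p0  (start)
  step 1: p2  (read b: p0→p2)
  step 2: p2  (read b: p2→p2)
  step 3: p2  (read b: p2→p2)
  step 4: p2  (read b: p2→p2)
  step 5: p2  (read b: p2→p2)
  step 6: p2  (read b: p2→p2)
  step 7: p1  (read a: p2→p1)
  step 8: p3  (read a: p1→p3)

After reading 8 characters, A is in state p3.
(This kind of state-tracing is the core of the pumping-lemma construction: with 4 states, pigeonhole forces a repeat within the first 4 steps.)

p3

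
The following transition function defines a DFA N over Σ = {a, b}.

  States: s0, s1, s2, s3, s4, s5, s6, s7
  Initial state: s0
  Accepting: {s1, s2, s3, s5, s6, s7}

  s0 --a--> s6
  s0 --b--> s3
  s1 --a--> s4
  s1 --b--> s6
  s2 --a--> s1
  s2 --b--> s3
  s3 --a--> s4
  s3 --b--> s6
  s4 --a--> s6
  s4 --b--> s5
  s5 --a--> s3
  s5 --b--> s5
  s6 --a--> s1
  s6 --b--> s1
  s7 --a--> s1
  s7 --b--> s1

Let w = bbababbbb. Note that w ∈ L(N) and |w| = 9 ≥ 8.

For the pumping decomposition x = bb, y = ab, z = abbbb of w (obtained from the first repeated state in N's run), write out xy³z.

xy^3z = bb·ab·ab·ab·abbbb = bbababababbbb.
Reading y = ab takes N from s6 back to s6, so after x·y·y·y the machine is still in s6, and z then leads to the accepting state s1. Hence bbababababbbb ∈ L(N).

bbababababbbb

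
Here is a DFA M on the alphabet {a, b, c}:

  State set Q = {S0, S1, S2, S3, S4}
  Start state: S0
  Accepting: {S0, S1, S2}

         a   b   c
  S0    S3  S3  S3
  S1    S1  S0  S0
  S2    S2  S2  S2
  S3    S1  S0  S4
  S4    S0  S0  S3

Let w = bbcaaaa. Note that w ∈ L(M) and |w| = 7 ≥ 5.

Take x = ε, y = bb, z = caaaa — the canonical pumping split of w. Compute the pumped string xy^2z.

bbbbcaaaa

xy^2z = ε·bb·bb·caaaa = bbbbcaaaa.
Reading y = bb takes M from S0 back to S0, so after x·y·y the machine is still in S0, and z then leads to the accepting state S1. Hence bbbbcaaaa ∈ L(M).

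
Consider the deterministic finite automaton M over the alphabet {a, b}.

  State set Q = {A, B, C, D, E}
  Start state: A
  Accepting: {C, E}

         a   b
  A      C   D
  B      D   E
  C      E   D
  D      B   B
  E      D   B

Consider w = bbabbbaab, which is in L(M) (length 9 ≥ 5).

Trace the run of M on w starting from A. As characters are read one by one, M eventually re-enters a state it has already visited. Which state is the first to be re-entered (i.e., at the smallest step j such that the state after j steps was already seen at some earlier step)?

State sequence: A -b-> D -b-> B -a-> D -b-> B -b-> E -b-> B -a-> D -a-> B -b-> E
First repeat at step 3: D was already visited.

The earliest repeat is at step j = 3: M is in D, which it already visited at step i = 1.

D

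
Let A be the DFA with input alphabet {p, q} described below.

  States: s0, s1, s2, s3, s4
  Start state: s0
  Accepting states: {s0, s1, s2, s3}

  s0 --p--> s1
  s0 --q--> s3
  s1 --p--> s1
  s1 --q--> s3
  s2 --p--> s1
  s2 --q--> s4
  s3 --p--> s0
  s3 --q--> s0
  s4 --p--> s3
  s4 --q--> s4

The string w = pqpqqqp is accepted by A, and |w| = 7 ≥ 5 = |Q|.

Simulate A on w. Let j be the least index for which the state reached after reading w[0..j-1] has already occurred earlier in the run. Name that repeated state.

State sequence: s0 -p-> s1 -q-> s3 -p-> s0 -q-> s3 -q-> s0 -q-> s3 -p-> s0
First repeat at step 3: s0 was already visited.

The earliest repeat is at step j = 3: A is in s0, which it already visited at step i = 0.
Pumping length from the standard proof: p = 5 (the number of states). The repeated state found above gives |xy| = j ≤ 5 and |y| = j − i ≥ 1.

s0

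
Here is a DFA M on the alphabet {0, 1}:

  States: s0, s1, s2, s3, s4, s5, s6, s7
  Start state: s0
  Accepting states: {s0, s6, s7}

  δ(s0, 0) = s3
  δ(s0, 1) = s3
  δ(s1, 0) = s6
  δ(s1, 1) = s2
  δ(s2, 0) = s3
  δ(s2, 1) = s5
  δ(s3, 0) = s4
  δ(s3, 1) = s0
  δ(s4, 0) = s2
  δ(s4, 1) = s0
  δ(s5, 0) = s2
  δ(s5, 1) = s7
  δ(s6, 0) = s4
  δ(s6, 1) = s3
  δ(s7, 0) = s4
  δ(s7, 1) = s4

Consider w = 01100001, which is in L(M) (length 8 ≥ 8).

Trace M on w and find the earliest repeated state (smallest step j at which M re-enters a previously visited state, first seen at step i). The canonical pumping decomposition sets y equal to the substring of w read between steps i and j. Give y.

State sequence: s0 -0-> s3 -1-> s0 -1-> s3 -0-> s4 -0-> s2 -0-> s3 -0-> s4 -1-> s0
First repeat at step 2: s0 was already visited.

So i = 0, j = 2, giving x = w[0:0] = ε, y = w[0:2] = 01, z = w[2:8] = 100001.
Check: |xy| = 2 ≤ 8 and |y| = 2 ≥ 1. Reading y takes M from s0 back to s0, so every xyⁱz is accepted.
The DFA has 8 states, so the proof of the pumping lemma guarantees a repeated state among the first 8+1 visited; the segment between the two visits is the pumpable y.

01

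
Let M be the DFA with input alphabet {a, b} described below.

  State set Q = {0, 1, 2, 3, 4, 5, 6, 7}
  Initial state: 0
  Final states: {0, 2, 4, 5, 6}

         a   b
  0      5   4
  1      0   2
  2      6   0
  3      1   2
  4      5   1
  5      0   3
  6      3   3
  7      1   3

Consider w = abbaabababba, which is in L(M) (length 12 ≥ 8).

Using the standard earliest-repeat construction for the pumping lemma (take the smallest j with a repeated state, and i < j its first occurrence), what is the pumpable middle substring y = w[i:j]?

baa

State sequence: 0 -a-> 5 -b-> 3 -b-> 2 -a-> 6 -a-> 3 -b-> 2 -a-> 6 -b-> 3 -a-> 1 -b-> 2 -b-> 0 -a-> 5
First repeat at step 5: 3 was already visited.

So i = 2, j = 5, giving x = w[0:2] = ab, y = w[2:5] = baa, z = w[5:12] = bababba.
Check: |xy| = 5 ≤ 8 and |y| = 3 ≥ 1. Reading y takes M from 3 back to 3, so every xyⁱz is accepted.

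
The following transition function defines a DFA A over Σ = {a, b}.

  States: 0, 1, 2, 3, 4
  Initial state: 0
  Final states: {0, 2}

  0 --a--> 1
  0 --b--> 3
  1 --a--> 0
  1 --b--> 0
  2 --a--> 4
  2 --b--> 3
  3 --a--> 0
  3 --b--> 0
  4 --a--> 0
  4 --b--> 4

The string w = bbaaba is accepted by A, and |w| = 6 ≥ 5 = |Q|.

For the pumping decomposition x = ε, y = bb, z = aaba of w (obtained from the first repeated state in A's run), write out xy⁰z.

aaba

xy⁰z = xz = ε·aaba = aaba.
Reading y = bb takes A from 0 back to 0, so after x the machine is still in 0, and z then leads to the accepting state 0. Hence aaba ∈ L(A).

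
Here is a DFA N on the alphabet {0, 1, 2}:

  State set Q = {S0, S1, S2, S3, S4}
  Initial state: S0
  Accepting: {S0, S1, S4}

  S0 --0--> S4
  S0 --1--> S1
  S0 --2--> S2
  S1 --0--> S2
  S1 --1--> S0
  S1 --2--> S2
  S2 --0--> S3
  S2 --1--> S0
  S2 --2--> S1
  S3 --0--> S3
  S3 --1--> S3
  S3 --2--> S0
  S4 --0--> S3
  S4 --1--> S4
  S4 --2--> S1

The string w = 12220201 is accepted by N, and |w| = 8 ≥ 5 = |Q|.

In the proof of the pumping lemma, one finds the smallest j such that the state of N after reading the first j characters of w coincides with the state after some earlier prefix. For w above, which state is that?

Run of N on w = 1 2 2 2 0 2 0 1:
  step 0: S0  (start)
  step 1: S1  (read 1: S0→S1)
  step 2: S2  (read 2: S1→S2)
  step 3: S1  (read 2: S2→S1)   ← first repeat (S1 seen earlier)
  step 4: S2  (read 2: S1→S2)
  step 5: S3  (read 0: S2→S3)
  step 6: S0  (read 2: S3→S0)
  step 7: S4  (read 0: S0→S4)
  step 8: S4  (read 1: S4→S4)

The earliest repeat is at step j = 3: N is in S1, which it already visited at step i = 1.
The DFA has 5 states, so the proof of the pumping lemma guarantees a repeated state among the first 5+1 visited; the segment between the two visits is the pumpable y.

S1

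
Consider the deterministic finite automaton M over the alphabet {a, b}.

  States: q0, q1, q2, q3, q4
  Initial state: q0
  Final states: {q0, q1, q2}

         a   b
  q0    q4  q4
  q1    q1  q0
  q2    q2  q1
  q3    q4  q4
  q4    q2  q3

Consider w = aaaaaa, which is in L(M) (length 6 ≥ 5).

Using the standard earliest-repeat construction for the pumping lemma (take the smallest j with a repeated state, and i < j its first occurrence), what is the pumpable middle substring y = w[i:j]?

State sequence: q0 -a-> q4 -a-> q2 -a-> q2 -a-> q2 -a-> q2 -a-> q2
First repeat at step 3: q2 was already visited.

So i = 2, j = 3, giving x = w[0:2] = aa, y = w[2:3] = a, z = w[3:6] = aaa.
Check: |xy| = 3 ≤ 5 and |y| = 1 ≥ 1. Reading y takes M from q2 back to q2, so every xyⁱz is accepted.
Since M has 5 states, any run of length ≥ 5 visits 5+1 states, so by pigeonhole some state repeats within the first 5 steps — that repeat gives the pumpable loop.

a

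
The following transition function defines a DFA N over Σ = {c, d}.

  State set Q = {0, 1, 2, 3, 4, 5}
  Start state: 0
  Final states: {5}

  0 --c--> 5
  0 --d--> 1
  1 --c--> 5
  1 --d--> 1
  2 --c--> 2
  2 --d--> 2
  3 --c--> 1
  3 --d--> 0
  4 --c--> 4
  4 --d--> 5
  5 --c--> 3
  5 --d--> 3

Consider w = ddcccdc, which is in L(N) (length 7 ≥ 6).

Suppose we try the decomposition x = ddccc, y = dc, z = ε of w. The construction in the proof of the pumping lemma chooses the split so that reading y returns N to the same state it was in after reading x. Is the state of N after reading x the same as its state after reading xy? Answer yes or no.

State sequence: 0 -d-> 1 -d-> 1 -c-> 5 -c-> 3 -c-> 1 -d-> 1 -c-> 5

After x (step 5): 1. After xy (step 7): 5.
They differ (1 ≠ 5), so y is not a cycle from the state after x; this split is not the one the pumping-lemma construction produces, and pumping y need not keep the string in L(N).

no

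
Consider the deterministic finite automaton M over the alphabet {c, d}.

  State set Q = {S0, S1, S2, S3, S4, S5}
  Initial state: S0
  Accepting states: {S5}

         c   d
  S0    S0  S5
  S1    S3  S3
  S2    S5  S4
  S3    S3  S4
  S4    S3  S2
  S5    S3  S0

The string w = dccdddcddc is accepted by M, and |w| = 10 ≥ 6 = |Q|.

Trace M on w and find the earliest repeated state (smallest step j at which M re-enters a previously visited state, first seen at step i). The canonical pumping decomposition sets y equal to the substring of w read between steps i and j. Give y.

State sequence: S0 -d-> S5 -c-> S3 -c-> S3 -d-> S4 -d-> S2 -d-> S4 -c-> S3 -d-> S4 -d-> S2 -c-> S5
First repeat at step 3: S3 was already visited.

So i = 2, j = 3, giving x = w[0:2] = dc, y = w[2:3] = c, z = w[3:10] = dddcddc.
Check: |xy| = 3 ≤ 6 and |y| = 1 ≥ 1. Reading y takes M from S3 back to S3, so every xyⁱz is accepted.
The DFA has 6 states, so the proof of the pumping lemma guarantees a repeated state among the first 6+1 visited; the segment between the two visits is the pumpable y.

c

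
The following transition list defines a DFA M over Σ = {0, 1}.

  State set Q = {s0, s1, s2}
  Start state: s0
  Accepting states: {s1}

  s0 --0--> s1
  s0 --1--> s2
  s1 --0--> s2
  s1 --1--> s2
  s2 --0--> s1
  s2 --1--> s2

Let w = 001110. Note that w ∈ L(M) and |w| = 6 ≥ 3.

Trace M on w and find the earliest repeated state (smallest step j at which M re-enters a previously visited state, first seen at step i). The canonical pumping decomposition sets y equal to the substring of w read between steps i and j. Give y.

1

State sequence: s0 -0-> s1 -0-> s2 -1-> s2 -1-> s2 -1-> s2 -0-> s1
First repeat at step 3: s2 was already visited.

So i = 2, j = 3, giving x = w[0:2] = 00, y = w[2:3] = 1, z = w[3:6] = 110.
Check: |xy| = 3 ≤ 3 and |y| = 1 ≥ 1. Reading y takes M from s2 back to s2, so every xyⁱz is accepted.
With |Q| = 3, pigeonhole forces a state repeat no later than step 3; the substring read between the first and second visits to that state can be pumped.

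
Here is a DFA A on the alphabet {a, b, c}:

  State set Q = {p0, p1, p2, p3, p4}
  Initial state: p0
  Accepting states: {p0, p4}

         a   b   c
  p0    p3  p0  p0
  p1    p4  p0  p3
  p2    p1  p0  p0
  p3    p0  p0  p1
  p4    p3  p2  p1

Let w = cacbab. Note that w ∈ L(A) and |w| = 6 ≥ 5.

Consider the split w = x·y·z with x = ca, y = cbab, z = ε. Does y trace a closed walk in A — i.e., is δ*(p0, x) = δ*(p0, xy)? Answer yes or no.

no

State sequence: p0 -c-> p0 -a-> p3 -c-> p1 -b-> p0 -a-> p3 -b-> p0

After x (step 2): p3. After xy (step 6): p0.
They differ (p3 ≠ p0), so y is not a cycle from the state after x; this split is not the one the pumping-lemma construction produces, and pumping y need not keep the string in L(A).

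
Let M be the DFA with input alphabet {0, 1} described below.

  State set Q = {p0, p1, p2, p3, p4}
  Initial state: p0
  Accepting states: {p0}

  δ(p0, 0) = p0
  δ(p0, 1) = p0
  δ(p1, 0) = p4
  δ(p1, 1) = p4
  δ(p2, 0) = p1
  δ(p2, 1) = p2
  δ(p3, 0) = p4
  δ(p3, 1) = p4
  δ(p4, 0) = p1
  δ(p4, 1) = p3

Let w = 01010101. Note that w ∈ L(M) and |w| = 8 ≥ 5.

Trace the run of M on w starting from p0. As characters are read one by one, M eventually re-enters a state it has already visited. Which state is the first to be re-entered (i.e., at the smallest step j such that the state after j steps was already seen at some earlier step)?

Run of M on w = 0 1 0 1 0 1 0 1:
  step 0: p0  (start)
  step 1: p0  (read 0: p0→p0)   ← first repeat (p0 seen earlier)
  step 2: p0  (read 1: p0→p0)
  step 3: p0  (read 0: p0→p0)
  step 4: p0  (read 1: p0→p0)
  step 5: p0  (read 0: p0→p0)
  step 6: p0  (read 1: p0→p0)
  step 7: p0  (read 0: p0→p0)
  step 8: p0  (read 1: p0→p0)

The earliest repeat is at step j = 1: M is in p0, which it already visited at step i = 0.

p0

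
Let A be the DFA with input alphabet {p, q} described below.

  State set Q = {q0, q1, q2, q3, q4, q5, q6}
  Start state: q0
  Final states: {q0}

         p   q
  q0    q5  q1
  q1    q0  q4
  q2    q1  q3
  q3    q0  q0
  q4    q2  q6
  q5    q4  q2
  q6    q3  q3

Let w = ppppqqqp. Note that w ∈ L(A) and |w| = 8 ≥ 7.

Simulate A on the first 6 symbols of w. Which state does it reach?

q6

Run of A on the first 6 characters of w = p p p p q q:
  step 0: q0  (start)
  step 1: q5  (read p: q0→q5)
  step 2: q4  (read p: q5→q4)
  step 3: q2  (read p: q4→q2)
  step 4: q1  (read p: q2→q1)
  step 5: q4  (read q: q1→q4)
  step 6: q6  (read q: q4→q6)

After reading 6 characters, A is in state q6.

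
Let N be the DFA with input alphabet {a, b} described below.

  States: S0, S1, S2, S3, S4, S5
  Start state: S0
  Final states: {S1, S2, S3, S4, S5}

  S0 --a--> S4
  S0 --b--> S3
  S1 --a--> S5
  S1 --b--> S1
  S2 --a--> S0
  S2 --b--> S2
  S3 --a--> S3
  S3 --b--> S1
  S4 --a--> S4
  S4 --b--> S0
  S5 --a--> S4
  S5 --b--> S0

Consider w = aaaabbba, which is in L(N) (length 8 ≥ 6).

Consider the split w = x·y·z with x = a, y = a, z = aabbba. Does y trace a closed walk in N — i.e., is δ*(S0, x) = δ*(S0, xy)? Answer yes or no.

State sequence: S0 -a-> S4 -a-> S4

After x (step 1): S4. After xy (step 2): S4.
They match, so y = a drives N around a cycle from S4 back to itself; pumping y any number of times keeps N in S4 before reading z, and xyⁱz ∈ L(N) for every i ≥ 0.

yes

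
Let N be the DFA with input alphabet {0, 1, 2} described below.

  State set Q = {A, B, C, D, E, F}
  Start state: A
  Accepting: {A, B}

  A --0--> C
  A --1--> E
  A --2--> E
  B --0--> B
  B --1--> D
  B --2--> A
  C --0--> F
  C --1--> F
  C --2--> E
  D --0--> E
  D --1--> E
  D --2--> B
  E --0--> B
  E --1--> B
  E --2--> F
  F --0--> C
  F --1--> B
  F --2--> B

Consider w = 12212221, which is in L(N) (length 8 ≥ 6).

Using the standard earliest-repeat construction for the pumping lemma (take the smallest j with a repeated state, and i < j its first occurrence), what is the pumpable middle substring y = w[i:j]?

Run of N on w = 1 2 2 1 2 2 2 1:
  step 0: A  (start)
  step 1: E  (read 1: A→E)
  step 2: F  (read 2: E→F)
  step 3: B  (read 2: F→B)
  step 4: D  (read 1: B→D)
  step 5: B  (read 2: D→B)   ← first repeat (B seen earlier)
  step 6: A  (read 2: B→A)
  step 7: E  (read 2: A→E)
  step 8: B  (read 1: E→B)

So i = 3, j = 5, giving x = w[0:3] = 122, y = w[3:5] = 12, z = w[5:8] = 221.
Check: |xy| = 5 ≤ 6 and |y| = 2 ≥ 1. Reading y takes N from B back to B, so every xyⁱz is accepted.

12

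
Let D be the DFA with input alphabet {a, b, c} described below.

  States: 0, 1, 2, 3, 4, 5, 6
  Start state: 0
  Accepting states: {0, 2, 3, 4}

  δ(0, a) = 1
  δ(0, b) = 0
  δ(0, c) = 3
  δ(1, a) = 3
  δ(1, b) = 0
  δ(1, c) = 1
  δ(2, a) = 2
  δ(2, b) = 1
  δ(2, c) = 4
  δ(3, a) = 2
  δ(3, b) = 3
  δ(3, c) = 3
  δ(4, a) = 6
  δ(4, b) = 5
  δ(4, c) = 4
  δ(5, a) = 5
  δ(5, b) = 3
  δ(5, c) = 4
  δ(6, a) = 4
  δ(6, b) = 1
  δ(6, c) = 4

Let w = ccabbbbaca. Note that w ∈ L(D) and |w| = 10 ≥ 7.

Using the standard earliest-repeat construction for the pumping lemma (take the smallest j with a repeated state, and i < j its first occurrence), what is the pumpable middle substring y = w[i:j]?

Run of D on w = c c a b b b b a c a:
  step 0: 0  (start)
  step 1: 3  (read c: 0→3)
  step 2: 3  (read c: 3→3)   ← first repeat (3 seen earlier)
  step 3: 2  (read a: 3→2)
  step 4: 1  (read b: 2→1)
  step 5: 0  (read b: 1→0)
  step 6: 0  (read b: 0→0)
  step 7: 0  (read b: 0→0)
  step 8: 1  (read a: 0→1)
  step 9: 1  (read c: 1→1)
  step 10: 3  (read a: 1→3)

So i = 1, j = 2, giving x = w[0:1] = c, y = w[1:2] = c, z = w[2:10] = abbbbaca.
Check: |xy| = 2 ≤ 7 and |y| = 1 ≥ 1. Reading y takes D from 3 back to 3, so every xyⁱz is accepted.

c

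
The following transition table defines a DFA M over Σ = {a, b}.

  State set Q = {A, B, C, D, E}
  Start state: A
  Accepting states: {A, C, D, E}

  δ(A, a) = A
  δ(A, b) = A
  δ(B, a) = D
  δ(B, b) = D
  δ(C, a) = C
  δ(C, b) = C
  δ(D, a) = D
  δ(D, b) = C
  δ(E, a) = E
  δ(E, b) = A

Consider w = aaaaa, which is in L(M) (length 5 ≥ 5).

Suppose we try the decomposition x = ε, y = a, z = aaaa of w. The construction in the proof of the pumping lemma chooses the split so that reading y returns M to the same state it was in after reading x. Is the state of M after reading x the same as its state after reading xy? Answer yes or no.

yes

Run of M on the first 1 characters of w = a:
  step 0: A  (start)
  step 1: A  (read a: A→A)

After x (step 0): A. After xy (step 1): A.
They match, so y = a drives M around a cycle from A back to itself; pumping y any number of times keeps M in A before reading z, and xyⁱz ∈ L(M) for every i ≥ 0.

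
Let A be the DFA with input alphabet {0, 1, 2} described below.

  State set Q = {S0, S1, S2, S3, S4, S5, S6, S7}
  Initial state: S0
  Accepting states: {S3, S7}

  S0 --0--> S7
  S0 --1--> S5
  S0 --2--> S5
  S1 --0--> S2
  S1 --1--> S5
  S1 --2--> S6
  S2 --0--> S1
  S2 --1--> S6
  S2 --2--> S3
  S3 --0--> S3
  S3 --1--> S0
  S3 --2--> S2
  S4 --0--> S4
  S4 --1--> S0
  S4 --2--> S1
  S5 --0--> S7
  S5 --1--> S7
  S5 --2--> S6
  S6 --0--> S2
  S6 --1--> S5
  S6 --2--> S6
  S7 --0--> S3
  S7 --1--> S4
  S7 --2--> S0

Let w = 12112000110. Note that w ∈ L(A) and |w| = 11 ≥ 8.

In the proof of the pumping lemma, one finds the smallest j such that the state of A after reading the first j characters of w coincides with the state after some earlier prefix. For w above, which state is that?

Run of A on w = 1 2 1 1 2 0 0 0 1 1 0:
  step 0: S0  (start)
  step 1: S5  (read 1: S0→S5)
  step 2: S6  (read 2: S5→S6)
  step 3: S5  (read 1: S6→S5)   ← first repeat (S5 seen earlier)
  step 4: S7  (read 1: S5→S7)
  step 5: S0  (read 2: S7→S0)
  step 6: S7  (read 0: S0→S7)
  step 7: S3  (read 0: S7→S3)
  step 8: S3  (read 0: S3→S3)
  step 9: S0  (read 1: S3→S0)
  step 10: S5  (read 1: S0→S5)
  step 11: S7  (read 0: S5→S7)

The earliest repeat is at step j = 3: A is in S5, which it already visited at step i = 1.
Since A has 8 states, any run of length ≥ 8 visits 8+1 states, so by pigeonhole some state repeats within the first 8 steps — that repeat gives the pumpable loop.

S5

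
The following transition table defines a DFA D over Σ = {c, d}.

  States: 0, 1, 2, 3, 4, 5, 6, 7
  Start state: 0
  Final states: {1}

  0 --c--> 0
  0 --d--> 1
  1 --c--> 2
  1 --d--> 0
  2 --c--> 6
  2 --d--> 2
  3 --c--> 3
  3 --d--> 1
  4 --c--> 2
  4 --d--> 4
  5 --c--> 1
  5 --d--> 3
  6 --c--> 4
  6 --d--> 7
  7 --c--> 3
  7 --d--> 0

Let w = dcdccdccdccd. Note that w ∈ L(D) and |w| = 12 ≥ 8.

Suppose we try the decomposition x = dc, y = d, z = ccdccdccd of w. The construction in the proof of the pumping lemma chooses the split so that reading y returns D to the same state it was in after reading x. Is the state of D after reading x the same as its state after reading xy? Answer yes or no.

Run of D on the first 3 characters of w = d c d:
  step 0: 0  (start)
  step 1: 1  (read d: 0→1)
  step 2: 2  (read c: 1→2)
  step 3: 2  (read d: 2→2)

After x (step 2): 2. After xy (step 3): 2.
They match, so y = d drives D around a cycle from 2 back to itself; pumping y any number of times keeps D in 2 before reading z, and xyⁱz ∈ L(D) for every i ≥ 0.

yes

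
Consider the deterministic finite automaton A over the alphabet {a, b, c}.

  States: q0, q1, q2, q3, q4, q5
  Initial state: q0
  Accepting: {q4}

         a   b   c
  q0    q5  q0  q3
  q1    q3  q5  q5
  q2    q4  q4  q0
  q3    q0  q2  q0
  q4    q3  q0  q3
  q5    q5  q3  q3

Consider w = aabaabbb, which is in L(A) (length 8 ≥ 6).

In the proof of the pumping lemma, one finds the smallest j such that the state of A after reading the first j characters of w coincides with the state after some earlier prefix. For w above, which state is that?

q5

Run of A on w = a a b a a b b b:
  step 0: q0  (start)
  step 1: q5  (read a: q0→q5)
  step 2: q5  (read a: q5→q5)   ← first repeat (q5 seen earlier)
  step 3: q3  (read b: q5→q3)
  step 4: q0  (read a: q3→q0)
  step 5: q5  (read a: q0→q5)
  step 6: q3  (read b: q5→q3)
  step 7: q2  (read b: q3→q2)
  step 8: q4  (read b: q2→q4)

The earliest repeat is at step j = 2: A is in q5, which it already visited at step i = 1.
With |Q| = 6, pigeonhole forces a state repeat no later than step 6; the substring read between the first and second visits to that state can be pumped.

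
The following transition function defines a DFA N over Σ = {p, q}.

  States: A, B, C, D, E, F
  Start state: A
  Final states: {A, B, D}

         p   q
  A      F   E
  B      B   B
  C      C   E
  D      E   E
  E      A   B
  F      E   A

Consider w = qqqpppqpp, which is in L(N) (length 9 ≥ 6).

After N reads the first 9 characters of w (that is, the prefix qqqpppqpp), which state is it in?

Run of N on the first 9 characters of w = q q q p p p q p p:
  step 0: A  (start)
  step 1: E  (read q: A→E)
  step 2: B  (read q: E→B)
  step 3: B  (read q: B→B)
  step 4: B  (read p: B→B)
  step 5: B  (read p: B→B)
  step 6: B  (read p: B→B)
  step 7: B  (read q: B→B)
  step 8: B  (read p: B→B)
  step 9: B  (read p: B→B)

After reading 9 characters, N is in state B.
(This kind of state-tracing is the core of the pumping-lemma construction: with 6 states, pigeonhole forces a repeat within the first 6 steps.)

B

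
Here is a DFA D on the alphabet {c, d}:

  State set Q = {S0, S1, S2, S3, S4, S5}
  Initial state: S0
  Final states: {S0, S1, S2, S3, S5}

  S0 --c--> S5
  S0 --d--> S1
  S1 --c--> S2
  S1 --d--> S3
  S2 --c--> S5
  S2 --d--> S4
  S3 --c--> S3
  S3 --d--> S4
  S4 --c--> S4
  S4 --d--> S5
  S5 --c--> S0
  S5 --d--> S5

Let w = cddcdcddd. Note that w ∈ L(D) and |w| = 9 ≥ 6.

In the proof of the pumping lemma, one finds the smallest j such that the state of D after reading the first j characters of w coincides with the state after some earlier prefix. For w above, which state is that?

S5

Run of D on w = c d d c d c d d d:
  step 0: S0  (start)
  step 1: S5  (read c: S0→S5)
  step 2: S5  (read d: S5→S5)   ← first repeat (S5 seen earlier)
  step 3: S5  (read d: S5→S5)
  step 4: S0  (read c: S5→S0)
  step 5: S1  (read d: S0→S1)
  step 6: S2  (read c: S1→S2)
  step 7: S4  (read d: S2→S4)
  step 8: S5  (read d: S4→S5)
  step 9: S5  (read d: S5→S5)

The earliest repeat is at step j = 2: D is in S5, which it already visited at step i = 1.
Pumping length from the standard proof: p = 6 (the number of states). The repeated state found above gives |xy| = j ≤ 6 and |y| = j − i ≥ 1.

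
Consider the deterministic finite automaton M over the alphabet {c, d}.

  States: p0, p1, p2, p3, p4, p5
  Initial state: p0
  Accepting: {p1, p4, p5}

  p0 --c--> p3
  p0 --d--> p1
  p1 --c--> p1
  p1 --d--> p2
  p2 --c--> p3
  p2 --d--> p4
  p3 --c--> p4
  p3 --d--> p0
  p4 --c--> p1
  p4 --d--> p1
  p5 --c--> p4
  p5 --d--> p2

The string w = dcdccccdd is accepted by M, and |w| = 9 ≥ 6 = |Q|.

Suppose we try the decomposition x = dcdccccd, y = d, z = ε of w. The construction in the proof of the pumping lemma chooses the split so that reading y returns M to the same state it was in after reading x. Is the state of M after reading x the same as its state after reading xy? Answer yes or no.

State sequence: p0 -d-> p1 -c-> p1 -d-> p2 -c-> p3 -c-> p4 -c-> p1 -c-> p1 -d-> p2 -d-> p4

After x (step 8): p2. After xy (step 9): p4.
They differ (p2 ≠ p4), so y is not a cycle from the state after x; this split is not the one the pumping-lemma construction produces, and pumping y need not keep the string in L(M).

no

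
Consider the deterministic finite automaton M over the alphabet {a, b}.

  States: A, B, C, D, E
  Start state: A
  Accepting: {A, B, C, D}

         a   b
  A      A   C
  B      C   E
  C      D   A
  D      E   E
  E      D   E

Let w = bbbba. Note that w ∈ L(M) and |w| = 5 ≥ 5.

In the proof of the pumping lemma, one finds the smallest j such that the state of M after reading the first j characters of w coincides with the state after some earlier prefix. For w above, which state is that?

Run of M on w = b b b b a:
  step 0: A  (start)
  step 1: C  (read b: A→C)
  step 2: A  (read b: C→A)   ← first repeat (A seen earlier)
  step 3: C  (read b: A→C)
  step 4: A  (read b: C→A)
  step 5: A  (read a: A→A)

The earliest repeat is at step j = 2: M is in A, which it already visited at step i = 0.

A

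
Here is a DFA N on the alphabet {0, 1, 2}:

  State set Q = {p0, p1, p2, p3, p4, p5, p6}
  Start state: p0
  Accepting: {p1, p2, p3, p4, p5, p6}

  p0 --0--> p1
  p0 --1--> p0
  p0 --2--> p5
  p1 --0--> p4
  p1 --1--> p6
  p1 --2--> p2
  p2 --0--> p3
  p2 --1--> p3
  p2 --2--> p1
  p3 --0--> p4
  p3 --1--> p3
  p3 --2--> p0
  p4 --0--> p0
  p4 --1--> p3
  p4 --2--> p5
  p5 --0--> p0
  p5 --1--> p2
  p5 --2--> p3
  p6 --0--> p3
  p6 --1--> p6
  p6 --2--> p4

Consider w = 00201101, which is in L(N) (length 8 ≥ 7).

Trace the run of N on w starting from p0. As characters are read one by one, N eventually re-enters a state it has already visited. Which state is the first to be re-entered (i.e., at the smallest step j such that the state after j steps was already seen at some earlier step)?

Run of N on w = 0 0 2 0 1 1 0 1:
  step 0: p0  (start)
  step 1: p1  (read 0: p0→p1)
  step 2: p4  (read 0: p1→p4)
  step 3: p5  (read 2: p4→p5)
  step 4: p0  (read 0: p5→p0)   ← first repeat (p0 seen earlier)
  step 5: p0  (read 1: p0→p0)
  step 6: p0  (read 1: p0→p0)
  step 7: p1  (read 0: p0→p1)
  step 8: p6  (read 1: p1→p6)

The earliest repeat is at step j = 4: N is in p0, which it already visited at step i = 0.

p0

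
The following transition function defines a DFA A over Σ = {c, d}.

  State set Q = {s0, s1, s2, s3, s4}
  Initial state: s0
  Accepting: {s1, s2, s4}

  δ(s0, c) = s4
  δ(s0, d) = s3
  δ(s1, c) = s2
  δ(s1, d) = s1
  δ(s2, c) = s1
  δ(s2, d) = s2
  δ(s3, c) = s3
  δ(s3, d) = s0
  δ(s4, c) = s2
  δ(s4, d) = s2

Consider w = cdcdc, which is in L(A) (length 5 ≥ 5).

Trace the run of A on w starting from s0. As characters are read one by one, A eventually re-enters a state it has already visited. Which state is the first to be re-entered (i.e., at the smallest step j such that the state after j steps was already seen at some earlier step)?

s1

Run of A on w = c d c d c:
  step 0: s0  (start)
  step 1: s4  (read c: s0→s4)
  step 2: s2  (read d: s4→s2)
  step 3: s1  (read c: s2→s1)
  step 4: s1  (read d: s1→s1)   ← first repeat (s1 seen earlier)
  step 5: s2  (read c: s1→s2)

The earliest repeat is at step j = 4: A is in s1, which it already visited at step i = 3.
The DFA has 5 states, so the proof of the pumping lemma guarantees a repeated state among the first 5+1 visited; the segment between the two visits is the pumpable y.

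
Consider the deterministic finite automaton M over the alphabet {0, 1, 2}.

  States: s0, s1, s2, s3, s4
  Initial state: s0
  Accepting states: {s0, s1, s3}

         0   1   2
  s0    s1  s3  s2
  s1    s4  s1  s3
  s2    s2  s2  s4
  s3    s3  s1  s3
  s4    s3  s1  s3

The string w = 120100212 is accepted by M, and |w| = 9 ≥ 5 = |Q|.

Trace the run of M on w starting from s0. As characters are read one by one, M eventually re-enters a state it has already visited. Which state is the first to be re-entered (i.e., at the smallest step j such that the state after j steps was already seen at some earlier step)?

State sequence: s0 -1-> s3 -2-> s3 -0-> s3 -1-> s1 -0-> s4 -0-> s3 -2-> s3 -1-> s1 -2-> s3
First repeat at step 2: s3 was already visited.

The earliest repeat is at step j = 2: M is in s3, which it already visited at step i = 1.
Pumping length from the standard proof: p = 5 (the number of states). The repeated state found above gives |xy| = j ≤ 5 and |y| = j − i ≥ 1.

s3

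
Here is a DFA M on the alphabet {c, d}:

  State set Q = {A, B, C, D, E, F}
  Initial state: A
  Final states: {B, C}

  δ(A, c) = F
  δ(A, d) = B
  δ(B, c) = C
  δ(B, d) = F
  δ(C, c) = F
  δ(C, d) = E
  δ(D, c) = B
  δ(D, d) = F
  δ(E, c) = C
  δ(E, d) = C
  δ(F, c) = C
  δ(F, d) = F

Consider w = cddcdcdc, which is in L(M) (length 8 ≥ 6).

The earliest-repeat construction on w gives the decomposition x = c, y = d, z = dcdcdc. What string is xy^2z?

cdddcdcdc

xy^2z = c·d·d·dcdcdc = cdddcdcdc.
Reading y = d takes M from F back to F, so after x·y·y the machine is still in F, and z then leads to the accepting state C. Hence cdddcdcdc ∈ L(M).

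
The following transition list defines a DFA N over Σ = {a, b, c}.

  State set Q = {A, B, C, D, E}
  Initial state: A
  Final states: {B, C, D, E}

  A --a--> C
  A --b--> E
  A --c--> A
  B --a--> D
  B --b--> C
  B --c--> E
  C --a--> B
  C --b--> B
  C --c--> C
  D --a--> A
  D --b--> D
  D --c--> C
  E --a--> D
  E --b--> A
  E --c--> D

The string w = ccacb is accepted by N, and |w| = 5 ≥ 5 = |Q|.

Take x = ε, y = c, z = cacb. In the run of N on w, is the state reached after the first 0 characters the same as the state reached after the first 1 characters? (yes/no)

State sequence: A -c-> A

After x (step 0): A. After xy (step 1): A.
They match, so y = c drives N around a cycle from A back to itself; pumping y any number of times keeps N in A before reading z, and xyⁱz ∈ L(N) for every i ≥ 0.

yes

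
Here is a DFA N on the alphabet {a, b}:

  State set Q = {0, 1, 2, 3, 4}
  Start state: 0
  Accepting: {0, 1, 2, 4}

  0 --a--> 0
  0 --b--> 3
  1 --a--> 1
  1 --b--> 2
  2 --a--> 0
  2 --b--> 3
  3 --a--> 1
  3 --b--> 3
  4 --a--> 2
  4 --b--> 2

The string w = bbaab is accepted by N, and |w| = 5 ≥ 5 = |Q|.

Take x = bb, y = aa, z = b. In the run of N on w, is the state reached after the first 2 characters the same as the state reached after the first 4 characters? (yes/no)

State sequence: 0 -b-> 3 -b-> 3 -a-> 1 -a-> 1

After x (step 2): 3. After xy (step 4): 1.
They differ (3 ≠ 1), so y is not a cycle from the state after x; this split is not the one the pumping-lemma construction produces, and pumping y need not keep the string in L(N).

no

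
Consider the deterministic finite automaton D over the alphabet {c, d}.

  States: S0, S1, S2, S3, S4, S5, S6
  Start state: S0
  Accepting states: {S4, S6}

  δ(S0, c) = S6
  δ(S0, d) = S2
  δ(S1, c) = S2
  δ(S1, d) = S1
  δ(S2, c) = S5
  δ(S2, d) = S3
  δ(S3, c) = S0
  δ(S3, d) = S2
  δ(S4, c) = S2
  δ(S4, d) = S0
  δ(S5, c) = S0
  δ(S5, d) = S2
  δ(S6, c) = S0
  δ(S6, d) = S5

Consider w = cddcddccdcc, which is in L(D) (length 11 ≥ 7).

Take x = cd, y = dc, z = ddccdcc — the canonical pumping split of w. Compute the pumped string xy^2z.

cddcdcddccdcc

xy^2z = cd·dc·dc·ddccdcc = cddcdcddccdcc.
Reading y = dc takes D from S5 back to S5, so after x·y·y the machine is still in S5, and z then leads to the accepting state S6. Hence cddcdcddccdcc ∈ L(D).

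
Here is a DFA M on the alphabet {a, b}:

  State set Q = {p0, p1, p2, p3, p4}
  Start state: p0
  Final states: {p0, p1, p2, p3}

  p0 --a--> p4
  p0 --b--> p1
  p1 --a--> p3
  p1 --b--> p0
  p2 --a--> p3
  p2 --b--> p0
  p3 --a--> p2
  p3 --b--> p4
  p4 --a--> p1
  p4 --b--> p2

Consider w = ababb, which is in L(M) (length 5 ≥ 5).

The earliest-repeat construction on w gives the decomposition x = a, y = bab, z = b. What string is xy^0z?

ab

xy⁰z = xz = a·b = ab.
Reading y = bab takes M from p4 back to p4, so after x the machine is still in p4, and z then leads to the accepting state p2. Hence ab ∈ L(M).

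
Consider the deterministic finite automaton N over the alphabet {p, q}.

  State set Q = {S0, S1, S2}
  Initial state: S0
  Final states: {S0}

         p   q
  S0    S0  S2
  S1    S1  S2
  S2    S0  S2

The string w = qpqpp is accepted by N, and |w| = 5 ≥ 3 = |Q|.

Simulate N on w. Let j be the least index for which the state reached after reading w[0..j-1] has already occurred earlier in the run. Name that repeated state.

S0

State sequence: S0 -q-> S2 -p-> S0 -q-> S2 -p-> S0 -p-> S0
First repeat at step 2: S0 was already visited.

The earliest repeat is at step j = 2: N is in S0, which it already visited at step i = 0.
Pumping length from the standard proof: p = 3 (the number of states). The repeated state found above gives |xy| = j ≤ 3 and |y| = j − i ≥ 1.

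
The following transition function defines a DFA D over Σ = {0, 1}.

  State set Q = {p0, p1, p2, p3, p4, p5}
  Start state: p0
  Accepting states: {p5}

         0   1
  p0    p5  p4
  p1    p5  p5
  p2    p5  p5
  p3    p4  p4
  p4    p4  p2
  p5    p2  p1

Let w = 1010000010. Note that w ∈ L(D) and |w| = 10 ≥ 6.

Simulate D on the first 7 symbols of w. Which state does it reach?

State sequence: p0 -1-> p4 -0-> p4 -1-> p2 -0-> p5 -0-> p2 -0-> p5 -0-> p2

After reading 7 characters, D is in state p2.

p2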